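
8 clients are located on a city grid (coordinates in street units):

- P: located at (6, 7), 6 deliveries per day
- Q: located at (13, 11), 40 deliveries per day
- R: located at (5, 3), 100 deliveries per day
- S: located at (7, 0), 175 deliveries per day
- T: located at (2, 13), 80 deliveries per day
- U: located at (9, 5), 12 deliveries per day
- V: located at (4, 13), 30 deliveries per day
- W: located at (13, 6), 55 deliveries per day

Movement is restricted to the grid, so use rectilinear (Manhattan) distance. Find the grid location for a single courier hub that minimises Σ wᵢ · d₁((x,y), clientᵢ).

(7, 3)

Manhattan distance separates: Σwᵢ(|x−xᵢ|+|y−yᵢ|) = Σwᵢ|x−xᵢ| + Σwᵢ|y−yᵢ|, so x and y are optimised independently as 1-D weighted medians.
Total weight W = 498; half = 249.
x-coordinate, sorted with cumulative weight:
  x=2 (T, w=80) cum 80
  x=4 (V, w=30) cum 110
  x=5 (R, w=100) cum 210
  x=6 (P, w=6) cum 216
  x=7 (S, w=175) cum 391  ← median
  x=9 (U, w=12) cum 403
  x=13 (Q, w=40) cum 443
  x=13 (W, w=55) cum 498
⇒ x* = 7
y-coordinate, sorted with cumulative weight:
  y=0 (S, w=175) cum 175
  y=3 (R, w=100) cum 275  ← median
  y=5 (U, w=12) cum 287
  y=6 (W, w=55) cum 342
  y=7 (P, w=6) cum 348
  y=11 (Q, w=40) cum 388
  y=13 (T, w=80) cum 468
  y=13 (V, w=30) cum 498
⇒ y* = 3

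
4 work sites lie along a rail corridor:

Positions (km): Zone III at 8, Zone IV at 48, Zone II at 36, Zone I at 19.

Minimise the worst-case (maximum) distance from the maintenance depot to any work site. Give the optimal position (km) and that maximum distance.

The 1-center on a line is the midpoint of the two extreme points: leftmost at 8, rightmost at 48.
Optimal location = (8 + 48)/2 = 28; maximum distance = (48 − 8)/2 = 20.

location 28, max distance 20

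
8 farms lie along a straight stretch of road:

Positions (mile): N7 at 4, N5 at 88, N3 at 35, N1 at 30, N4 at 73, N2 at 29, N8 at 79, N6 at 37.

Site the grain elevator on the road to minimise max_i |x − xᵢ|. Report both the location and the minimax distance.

location 46, max distance 42

The 1-center on a line is the midpoint of the two extreme points: leftmost at 4, rightmost at 88.
Optimal location = (4 + 88)/2 = 46; maximum distance = (88 − 4)/2 = 42.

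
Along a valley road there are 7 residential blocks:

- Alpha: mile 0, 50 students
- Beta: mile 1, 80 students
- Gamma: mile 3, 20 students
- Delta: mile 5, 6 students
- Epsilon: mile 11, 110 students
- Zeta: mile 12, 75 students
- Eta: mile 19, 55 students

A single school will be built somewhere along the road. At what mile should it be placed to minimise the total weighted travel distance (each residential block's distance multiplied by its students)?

x = 11

For a sum of weighted absolute distances on a line, the optimum is the weighted median (not the mean). Total weight W = 396; half-weight = 198.
Sort by position and accumulate weight:
  mile 0 (Alpha, w=50) → cum 50
  mile 1 (Beta, w=80) → cum 130
  mile 3 (Gamma, w=20) → cum 150
  mile 5 (Delta, w=6) → cum 156
  mile 11 (Epsilon, w=110) → cum 266  ≥ 198 → median here
  mile 12 (Zeta, w=75) → cum 341
  mile 19 (Eta, w=55) → cum 396
Optimal location: mile 11.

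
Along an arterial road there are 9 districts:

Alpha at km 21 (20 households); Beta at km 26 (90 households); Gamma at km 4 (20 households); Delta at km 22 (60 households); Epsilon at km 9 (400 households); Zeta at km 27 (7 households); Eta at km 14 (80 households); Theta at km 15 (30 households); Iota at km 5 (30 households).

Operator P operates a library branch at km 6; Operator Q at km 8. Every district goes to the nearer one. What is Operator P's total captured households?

The indifferent point is the midpoint (6+8)/2 = 7; districts left of it (closer to Operator P at 6) go to Operator P, those right go to Operator Q.
  Gamma at 4 (w=20) → Operator P
  Iota at 5 (w=30) → Operator P
  Epsilon at 9 (w=400) → Operator Q
  Eta at 14 (w=80) → Operator Q
  Theta at 15 (w=30) → Operator Q
  Alpha at 21 (w=20) → Operator Q
  Delta at 22 (w=60) → Operator Q
  Beta at 26 (w=90) → Operator Q
  Zeta at 27 (w=7) → Operator Q
Operator P captures 50; Operator Q captures 687.

50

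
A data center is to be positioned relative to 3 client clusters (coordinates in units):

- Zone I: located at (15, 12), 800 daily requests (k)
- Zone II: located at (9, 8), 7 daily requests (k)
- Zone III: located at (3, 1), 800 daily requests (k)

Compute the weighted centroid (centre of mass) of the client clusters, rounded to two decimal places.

The minimiser of Σwᵢ‖p−pᵢ‖² is the weighted centroid p* = (Σwᵢpᵢ)/(Σwᵢ).
Σwᵢ = 1607.
Σwᵢxᵢ = 800·15 + 7·9 + 800·3 = 14463.
Σwᵢyᵢ = 800·12 + 7·8 + 800·1 = 10456.
x* = 14463/1607 = 9.00, y* = 10456/1607 = 6.51.

(9.00, 6.51)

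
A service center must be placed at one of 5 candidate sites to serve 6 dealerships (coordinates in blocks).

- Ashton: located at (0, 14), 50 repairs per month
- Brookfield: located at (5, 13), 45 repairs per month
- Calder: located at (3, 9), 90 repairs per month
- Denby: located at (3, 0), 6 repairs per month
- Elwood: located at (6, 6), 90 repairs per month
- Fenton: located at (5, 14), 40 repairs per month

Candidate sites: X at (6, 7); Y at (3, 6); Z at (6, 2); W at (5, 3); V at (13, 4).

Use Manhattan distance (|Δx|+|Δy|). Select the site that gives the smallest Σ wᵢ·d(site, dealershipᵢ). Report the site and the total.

Total weighted distance at each candidate:
  X (6, 7): total = 1885
  Y (3, 6): total = 1931
  Z (6, 2): total = 3250
  W (5, 3): total = 2800
  V (13, 4): total = 4879
Minimum is at X with total 1885 blocks.

X, total 1885 blocks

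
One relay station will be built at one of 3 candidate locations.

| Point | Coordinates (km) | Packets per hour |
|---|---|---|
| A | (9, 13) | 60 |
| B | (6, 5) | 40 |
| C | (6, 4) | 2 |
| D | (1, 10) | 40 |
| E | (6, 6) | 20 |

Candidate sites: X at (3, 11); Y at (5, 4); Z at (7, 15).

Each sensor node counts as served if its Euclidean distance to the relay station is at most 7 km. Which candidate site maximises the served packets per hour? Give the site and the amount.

X, covering 160

Coverage radius r = 7 km; a point is covered iff (Δx)²+(Δy)² ≤ 7² = 49.
  X (3, 11): covers {A, B, D, E} → 160
  Y (5, 4): covers {B, C, E} → 62
  Z (7, 15): covers {A} → 60
Maximum coverage at X: 160 packets per hour.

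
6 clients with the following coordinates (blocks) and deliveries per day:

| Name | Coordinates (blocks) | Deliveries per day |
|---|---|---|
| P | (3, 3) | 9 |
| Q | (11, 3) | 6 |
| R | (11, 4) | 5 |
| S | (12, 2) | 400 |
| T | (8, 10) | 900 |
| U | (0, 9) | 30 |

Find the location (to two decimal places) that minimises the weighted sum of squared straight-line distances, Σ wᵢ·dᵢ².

The minimiser of Σwᵢ‖p−pᵢ‖² is the weighted centroid p* = (Σwᵢpᵢ)/(Σwᵢ).
Σwᵢ = 1350.
Σwᵢxᵢ = 9·3 + 6·11 + 5·11 + 400·12 + 900·8 + 30·0 = 12148.
Σwᵢyᵢ = 9·3 + 6·3 + 5·4 + 400·2 + 900·10 + 30·9 = 10135.
x* = 12148/1350 = 9.00, y* = 10135/1350 = 7.51.

(9.00, 7.51)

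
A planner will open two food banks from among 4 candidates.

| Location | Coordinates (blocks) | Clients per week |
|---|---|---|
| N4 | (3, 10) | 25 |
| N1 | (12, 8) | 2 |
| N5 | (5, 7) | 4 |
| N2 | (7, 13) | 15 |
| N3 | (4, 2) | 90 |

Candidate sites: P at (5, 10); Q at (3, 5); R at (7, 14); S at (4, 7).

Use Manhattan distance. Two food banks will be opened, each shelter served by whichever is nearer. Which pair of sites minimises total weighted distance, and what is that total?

Evaluate every pair (each demand assigned to the nearer of the two):
  {P, Q}: total = 515
  {Q, R}: total = 538
  {R, S}: total = 587
  {P, S}: total = 597
  {Q, S}: total = 617
  {P, R}: total = 905
Best pair: {P, Q} with total 515.

{P, Q}, total 515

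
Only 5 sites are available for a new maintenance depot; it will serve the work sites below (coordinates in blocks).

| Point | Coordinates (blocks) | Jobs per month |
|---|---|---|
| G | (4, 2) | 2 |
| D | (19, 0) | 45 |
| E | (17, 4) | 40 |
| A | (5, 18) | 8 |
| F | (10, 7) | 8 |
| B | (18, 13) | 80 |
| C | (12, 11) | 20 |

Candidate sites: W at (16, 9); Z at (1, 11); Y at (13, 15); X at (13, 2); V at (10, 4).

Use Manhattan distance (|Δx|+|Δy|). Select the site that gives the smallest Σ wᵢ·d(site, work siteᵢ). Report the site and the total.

W, total 1642 blocks

Total weighted distance at each candidate:
  W (16, 9): total = 1642
  Z (1, 11): total = 4181
  Y (13, 15): total = 2425
  X (13, 2): total = 2354
  V (10, 4): total = 2597
Minimum is at W with total 1642 blocks.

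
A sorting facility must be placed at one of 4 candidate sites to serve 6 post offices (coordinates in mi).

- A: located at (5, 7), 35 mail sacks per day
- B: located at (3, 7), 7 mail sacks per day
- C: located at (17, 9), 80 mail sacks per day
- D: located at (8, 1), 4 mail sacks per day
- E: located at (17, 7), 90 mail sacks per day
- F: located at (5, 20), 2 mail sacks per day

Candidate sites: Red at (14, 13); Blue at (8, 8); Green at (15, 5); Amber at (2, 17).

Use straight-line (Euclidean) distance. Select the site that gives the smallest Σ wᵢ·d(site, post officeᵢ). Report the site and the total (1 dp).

Total weighted distance at each candidate:
  Red (14, 13): total = 1546.5
  Blue (8, 8): total = 1738.5
  Green (15, 5): total = 1122.7
  Amber (2, 17): total = 3495.1
Minimum is at Green with total 1122.7 mi.

Green, total 1122.7 mi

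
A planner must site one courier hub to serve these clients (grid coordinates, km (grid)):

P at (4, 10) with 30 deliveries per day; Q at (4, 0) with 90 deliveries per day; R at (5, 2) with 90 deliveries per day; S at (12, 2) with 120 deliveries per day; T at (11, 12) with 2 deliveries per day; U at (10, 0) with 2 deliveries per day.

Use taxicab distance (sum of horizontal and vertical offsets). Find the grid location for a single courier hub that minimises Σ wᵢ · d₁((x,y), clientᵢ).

(5, 2)

Manhattan distance separates: Σwᵢ(|x−xᵢ|+|y−yᵢ|) = Σwᵢ|x−xᵢ| + Σwᵢ|y−yᵢ|, so x and y are optimised independently as 1-D weighted medians.
Total weight W = 334; half = 167.
x-coordinate, sorted with cumulative weight:
  x=4 (P, w=30) cum 30
  x=4 (Q, w=90) cum 120
  x=5 (R, w=90) cum 210  ← median
  x=10 (U, w=2) cum 212
  x=11 (T, w=2) cum 214
  x=12 (S, w=120) cum 334
⇒ x* = 5
y-coordinate, sorted with cumulative weight:
  y=0 (Q, w=90) cum 90
  y=0 (U, w=2) cum 92
  y=2 (R, w=90) cum 182  ← median
  y=2 (S, w=120) cum 302
  y=10 (P, w=30) cum 332
  y=12 (T, w=2) cum 334
⇒ y* = 2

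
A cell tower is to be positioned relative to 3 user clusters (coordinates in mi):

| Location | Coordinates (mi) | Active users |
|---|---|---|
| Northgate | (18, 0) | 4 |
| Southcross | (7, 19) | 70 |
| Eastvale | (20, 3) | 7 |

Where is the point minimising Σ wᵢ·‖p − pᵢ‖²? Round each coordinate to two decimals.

(8.67, 16.68)

The minimiser of Σwᵢ‖p−pᵢ‖² is the weighted centroid p* = (Σwᵢpᵢ)/(Σwᵢ).
Σwᵢ = 81.
Σwᵢxᵢ = 4·18 + 70·7 + 7·20 = 702.
Σwᵢyᵢ = 4·0 + 70·19 + 7·3 = 1351.
x* = 702/81 = 8.67, y* = 1351/81 = 16.68.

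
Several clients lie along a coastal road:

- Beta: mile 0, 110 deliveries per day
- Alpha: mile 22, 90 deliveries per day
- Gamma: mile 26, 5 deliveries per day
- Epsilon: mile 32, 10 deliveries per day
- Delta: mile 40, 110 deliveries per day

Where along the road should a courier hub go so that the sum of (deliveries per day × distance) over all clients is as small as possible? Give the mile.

x = 22

For a sum of weighted absolute distances on a line, the optimum is the weighted median (not the mean). Total weight W = 325; half-weight = 162.5.
Sort by position and accumulate weight:
  mile 0 (Beta, w=110) → cum 110
  mile 22 (Alpha, w=90) → cum 200  ≥ 162.5 → median here
  mile 26 (Gamma, w=5) → cum 205
  mile 32 (Epsilon, w=10) → cum 215
  mile 40 (Delta, w=110) → cum 325
Optimal location: mile 22.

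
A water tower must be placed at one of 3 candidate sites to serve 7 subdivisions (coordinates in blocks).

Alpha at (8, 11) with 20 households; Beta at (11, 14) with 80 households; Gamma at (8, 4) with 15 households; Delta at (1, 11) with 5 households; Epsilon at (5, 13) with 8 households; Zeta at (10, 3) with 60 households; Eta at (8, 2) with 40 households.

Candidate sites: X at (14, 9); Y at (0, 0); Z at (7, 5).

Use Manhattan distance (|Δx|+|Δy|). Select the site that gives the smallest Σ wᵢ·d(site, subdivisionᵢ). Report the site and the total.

Total weighted distance at each candidate:
  X (14, 9): total = 2264
  Y (0, 0): total = 3944
  Z (7, 5): total = 1810
Minimum is at Z with total 1810 blocks.

Z, total 1810 blocks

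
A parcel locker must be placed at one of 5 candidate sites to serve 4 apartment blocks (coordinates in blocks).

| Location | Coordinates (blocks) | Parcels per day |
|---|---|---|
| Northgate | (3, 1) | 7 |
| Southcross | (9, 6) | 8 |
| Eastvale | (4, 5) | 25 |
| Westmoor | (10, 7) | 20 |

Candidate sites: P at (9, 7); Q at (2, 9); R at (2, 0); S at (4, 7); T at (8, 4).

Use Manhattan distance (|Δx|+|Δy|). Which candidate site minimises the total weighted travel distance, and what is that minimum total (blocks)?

S, total 267 blocks

Total weighted distance at each candidate:
  P (9, 7): total = 287
  Q (2, 9): total = 493
  R (2, 0): total = 593
  S (4, 7): total = 267
  T (8, 4): total = 305
Minimum is at S with total 267 blocks.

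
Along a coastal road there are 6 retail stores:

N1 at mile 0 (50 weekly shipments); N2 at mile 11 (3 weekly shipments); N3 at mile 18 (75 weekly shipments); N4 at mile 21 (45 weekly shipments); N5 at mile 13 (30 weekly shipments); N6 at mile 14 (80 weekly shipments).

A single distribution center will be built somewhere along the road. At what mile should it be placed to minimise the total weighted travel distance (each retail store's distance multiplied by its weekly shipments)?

For a sum of weighted absolute distances on a line, the optimum is the weighted median (not the mean). Total weight W = 283; half-weight = 141.5.
Sort by position and accumulate weight:
  mile 0 (N1, w=50) → cum 50
  mile 11 (N2, w=3) → cum 53
  mile 13 (N5, w=30) → cum 83
  mile 14 (N6, w=80) → cum 163  ≥ 141.5 → median here
  mile 18 (N3, w=75) → cum 238
  mile 21 (N4, w=45) → cum 283
Optimal location: mile 14.

x = 14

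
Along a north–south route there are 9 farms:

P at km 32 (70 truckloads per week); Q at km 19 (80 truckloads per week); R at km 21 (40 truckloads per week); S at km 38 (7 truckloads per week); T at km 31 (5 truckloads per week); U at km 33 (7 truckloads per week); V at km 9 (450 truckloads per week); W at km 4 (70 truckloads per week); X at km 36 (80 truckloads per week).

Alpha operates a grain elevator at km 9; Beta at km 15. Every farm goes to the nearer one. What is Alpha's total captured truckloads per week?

520

The indifferent point is the midpoint (9+15)/2 = 12; farms left of it (closer to Alpha at 9) go to Alpha, those right go to Beta.
  W at 4 (w=70) → Alpha
  V at 9 (w=450) → Alpha
  Q at 19 (w=80) → Beta
  R at 21 (w=40) → Beta
  T at 31 (w=5) → Beta
  P at 32 (w=70) → Beta
  U at 33 (w=7) → Beta
  X at 36 (w=80) → Beta
  S at 38 (w=7) → Beta
Alpha captures 520; Beta captures 289.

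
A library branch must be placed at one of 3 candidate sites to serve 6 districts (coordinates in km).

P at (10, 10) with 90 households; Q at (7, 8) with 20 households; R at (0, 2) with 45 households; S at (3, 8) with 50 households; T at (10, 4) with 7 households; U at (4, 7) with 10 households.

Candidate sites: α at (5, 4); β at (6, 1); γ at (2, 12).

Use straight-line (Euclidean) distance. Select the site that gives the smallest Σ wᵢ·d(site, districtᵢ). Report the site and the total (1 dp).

Total weighted distance at each candidate:
  α (5, 4): total = 1324.9
  β (6, 1): total = 1780.6
  γ (2, 12): total = 1668.3
Minimum is at α with total 1324.9 km.

α, total 1324.9 km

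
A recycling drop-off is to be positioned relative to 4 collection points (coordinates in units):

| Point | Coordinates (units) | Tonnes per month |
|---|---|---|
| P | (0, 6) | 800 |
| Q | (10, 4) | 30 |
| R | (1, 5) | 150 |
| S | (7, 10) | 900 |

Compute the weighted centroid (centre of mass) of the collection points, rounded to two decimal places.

The minimiser of Σwᵢ‖p−pᵢ‖² is the weighted centroid p* = (Σwᵢpᵢ)/(Σwᵢ).
Σwᵢ = 1880.
Σwᵢxᵢ = 800·0 + 30·10 + 150·1 + 900·7 = 6750.
Σwᵢyᵢ = 800·6 + 30·4 + 150·5 + 900·10 = 14670.
x* = 6750/1880 = 3.59, y* = 14670/1880 = 7.80.

(3.59, 7.80)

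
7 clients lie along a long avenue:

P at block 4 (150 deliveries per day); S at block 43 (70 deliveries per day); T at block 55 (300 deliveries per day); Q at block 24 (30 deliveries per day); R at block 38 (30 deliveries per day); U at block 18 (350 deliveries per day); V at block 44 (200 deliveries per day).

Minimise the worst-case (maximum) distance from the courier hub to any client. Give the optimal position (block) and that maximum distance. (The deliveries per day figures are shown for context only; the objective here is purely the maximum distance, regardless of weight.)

The 1-center on a line is the midpoint of the two extreme points: leftmost at 4, rightmost at 55.
Optimal location = (4 + 55)/2 = 29.5; maximum distance = (55 − 4)/2 = 25.5.

location 29.5, max distance 25.5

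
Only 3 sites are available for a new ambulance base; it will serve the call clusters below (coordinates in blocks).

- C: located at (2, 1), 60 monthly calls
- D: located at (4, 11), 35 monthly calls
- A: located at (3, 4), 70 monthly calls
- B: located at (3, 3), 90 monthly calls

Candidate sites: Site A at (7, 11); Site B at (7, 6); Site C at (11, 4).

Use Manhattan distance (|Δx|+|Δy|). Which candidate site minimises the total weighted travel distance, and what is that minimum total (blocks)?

Site B, total 1930 blocks

Total weighted distance at each candidate:
  Site A (7, 11): total = 2855
  Site B (7, 6): total = 1930
  Site C (11, 4): total = 2580
Minimum is at Site B with total 1930 blocks.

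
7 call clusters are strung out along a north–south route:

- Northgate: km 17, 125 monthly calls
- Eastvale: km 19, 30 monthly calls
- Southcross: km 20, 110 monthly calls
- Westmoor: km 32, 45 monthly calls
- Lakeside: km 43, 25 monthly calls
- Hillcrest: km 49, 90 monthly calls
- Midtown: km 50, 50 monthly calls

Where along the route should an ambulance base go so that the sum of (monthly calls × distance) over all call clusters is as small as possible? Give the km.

x = 20

For a sum of weighted absolute distances on a line, the optimum is the weighted median (not the mean). Total weight W = 475; half-weight = 237.5.
Sort by position and accumulate weight:
  km 17 (Northgate, w=125) → cum 125
  km 19 (Eastvale, w=30) → cum 155
  km 20 (Southcross, w=110) → cum 265  ≥ 237.5 → median here
  km 32 (Westmoor, w=45) → cum 310
  km 43 (Lakeside, w=25) → cum 335
  km 49 (Hillcrest, w=90) → cum 425
  km 50 (Midtown, w=50) → cum 475
Optimal location: km 20.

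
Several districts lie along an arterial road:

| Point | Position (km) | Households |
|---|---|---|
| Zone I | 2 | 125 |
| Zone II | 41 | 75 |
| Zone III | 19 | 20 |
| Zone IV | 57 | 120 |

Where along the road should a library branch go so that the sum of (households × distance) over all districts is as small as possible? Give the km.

For a sum of weighted absolute distances on a line, the optimum is the weighted median (not the mean). Total weight W = 340; half-weight = 170.
Sort by position and accumulate weight:
  km 2 (Zone I, w=125) → cum 125
  km 19 (Zone III, w=20) → cum 145
  km 41 (Zone II, w=75) → cum 220  ≥ 170 → median here
  km 57 (Zone IV, w=120) → cum 340
Optimal location: km 41.

x = 41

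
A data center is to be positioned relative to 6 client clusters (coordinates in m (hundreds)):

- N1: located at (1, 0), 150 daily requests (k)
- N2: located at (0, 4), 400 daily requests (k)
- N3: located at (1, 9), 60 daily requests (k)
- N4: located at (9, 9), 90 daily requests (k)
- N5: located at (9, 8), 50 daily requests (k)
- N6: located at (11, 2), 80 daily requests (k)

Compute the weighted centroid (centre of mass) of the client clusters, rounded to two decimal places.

The minimiser of Σwᵢ‖p−pᵢ‖² is the weighted centroid p* = (Σwᵢpᵢ)/(Σwᵢ).
Σwᵢ = 830.
Σwᵢxᵢ = 150·1 + 400·0 + 60·1 + 90·9 + 50·9 + 80·11 = 2350.
Σwᵢyᵢ = 150·0 + 400·4 + 60·9 + 90·9 + 50·8 + 80·2 = 3510.
x* = 2350/830 = 2.83, y* = 3510/830 = 4.23.

(2.83, 4.23)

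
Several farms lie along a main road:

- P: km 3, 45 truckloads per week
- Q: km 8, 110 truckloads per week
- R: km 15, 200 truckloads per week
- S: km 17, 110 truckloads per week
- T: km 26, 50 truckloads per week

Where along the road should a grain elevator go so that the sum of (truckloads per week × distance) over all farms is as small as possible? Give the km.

For a sum of weighted absolute distances on a line, the optimum is the weighted median (not the mean). Total weight W = 515; half-weight = 257.5.
Sort by position and accumulate weight:
  km 3 (P, w=45) → cum 45
  km 8 (Q, w=110) → cum 155
  km 15 (R, w=200) → cum 355  ≥ 257.5 → median here
  km 17 (S, w=110) → cum 465
  km 26 (T, w=50) → cum 515
Optimal location: km 15.

x = 15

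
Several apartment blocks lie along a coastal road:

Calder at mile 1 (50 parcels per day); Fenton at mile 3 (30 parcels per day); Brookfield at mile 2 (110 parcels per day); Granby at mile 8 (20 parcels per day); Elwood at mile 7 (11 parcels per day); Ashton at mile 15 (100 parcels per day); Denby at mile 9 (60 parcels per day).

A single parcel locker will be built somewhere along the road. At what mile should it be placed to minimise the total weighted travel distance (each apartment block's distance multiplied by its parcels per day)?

For a sum of weighted absolute distances on a line, the optimum is the weighted median (not the mean). Total weight W = 381; half-weight = 190.5.
Sort by position and accumulate weight:
  mile 1 (Calder, w=50) → cum 50
  mile 2 (Brookfield, w=110) → cum 160
  mile 3 (Fenton, w=30) → cum 190
  mile 7 (Elwood, w=11) → cum 201  ≥ 190.5 → median here
  mile 8 (Granby, w=20) → cum 221
  mile 9 (Denby, w=60) → cum 281
  mile 15 (Ashton, w=100) → cum 381
Optimal location: mile 7.

x = 7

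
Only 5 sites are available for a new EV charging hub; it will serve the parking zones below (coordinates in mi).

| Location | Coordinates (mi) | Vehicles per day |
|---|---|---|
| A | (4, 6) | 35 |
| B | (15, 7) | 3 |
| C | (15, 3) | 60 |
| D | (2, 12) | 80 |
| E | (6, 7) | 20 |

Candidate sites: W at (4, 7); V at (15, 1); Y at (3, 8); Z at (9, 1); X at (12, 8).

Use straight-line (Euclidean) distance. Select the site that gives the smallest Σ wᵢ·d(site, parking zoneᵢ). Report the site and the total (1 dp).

Total weighted distance at each candidate:
  W (4, 7): total = 1241.1
  V (15, 1): total = 2139.6
  Y (3, 8): total = 1287.5
  Z (9, 1): total = 1829.7
  X (12, 8): total = 1631.2
Minimum is at W with total 1241.1 mi.

W, total 1241.1 mi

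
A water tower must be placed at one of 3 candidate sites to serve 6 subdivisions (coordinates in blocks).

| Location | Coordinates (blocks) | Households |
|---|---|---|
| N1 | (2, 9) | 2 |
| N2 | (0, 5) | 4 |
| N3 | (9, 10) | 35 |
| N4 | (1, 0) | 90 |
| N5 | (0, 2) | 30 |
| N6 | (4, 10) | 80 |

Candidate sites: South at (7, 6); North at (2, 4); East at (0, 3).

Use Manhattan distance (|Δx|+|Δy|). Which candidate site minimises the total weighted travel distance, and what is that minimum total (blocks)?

North, total 1687 blocks

Total weighted distance at each candidate:
  South (7, 6): total = 2228
  North (2, 4): total = 1687
  East (0, 3): total = 1854
Minimum is at North with total 1687 blocks.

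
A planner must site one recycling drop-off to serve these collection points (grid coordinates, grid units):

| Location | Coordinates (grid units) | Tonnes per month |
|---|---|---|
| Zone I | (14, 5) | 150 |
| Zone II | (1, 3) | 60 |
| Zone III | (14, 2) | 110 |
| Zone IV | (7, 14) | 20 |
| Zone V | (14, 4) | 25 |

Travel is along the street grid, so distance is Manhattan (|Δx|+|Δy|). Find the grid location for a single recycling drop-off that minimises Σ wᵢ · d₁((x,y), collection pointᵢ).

Manhattan distance separates: Σwᵢ(|x−xᵢ|+|y−yᵢ|) = Σwᵢ|x−xᵢ| + Σwᵢ|y−yᵢ|, so x and y are optimised independently as 1-D weighted medians.
Total weight W = 365; half = 182.5.
x-coordinate, sorted with cumulative weight:
  x=1 (Zone II, w=60) cum 60
  x=7 (Zone IV, w=20) cum 80
  x=14 (Zone I, w=150) cum 230  ← median
  x=14 (Zone III, w=110) cum 340
  x=14 (Zone V, w=25) cum 365
⇒ x* = 14
y-coordinate, sorted with cumulative weight:
  y=2 (Zone III, w=110) cum 110
  y=3 (Zone II, w=60) cum 170
  y=4 (Zone V, w=25) cum 195  ← median
  y=5 (Zone I, w=150) cum 345
  y=14 (Zone IV, w=20) cum 365
⇒ y* = 4

(14, 4)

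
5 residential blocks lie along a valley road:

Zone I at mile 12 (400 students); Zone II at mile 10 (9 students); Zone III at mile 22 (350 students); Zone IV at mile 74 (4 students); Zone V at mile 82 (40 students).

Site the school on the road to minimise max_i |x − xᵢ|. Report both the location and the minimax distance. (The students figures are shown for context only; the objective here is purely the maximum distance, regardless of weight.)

The 1-center on a line is the midpoint of the two extreme points: leftmost at 10, rightmost at 82.
Optimal location = (10 + 82)/2 = 46; maximum distance = (82 − 10)/2 = 36.

location 46, max distance 36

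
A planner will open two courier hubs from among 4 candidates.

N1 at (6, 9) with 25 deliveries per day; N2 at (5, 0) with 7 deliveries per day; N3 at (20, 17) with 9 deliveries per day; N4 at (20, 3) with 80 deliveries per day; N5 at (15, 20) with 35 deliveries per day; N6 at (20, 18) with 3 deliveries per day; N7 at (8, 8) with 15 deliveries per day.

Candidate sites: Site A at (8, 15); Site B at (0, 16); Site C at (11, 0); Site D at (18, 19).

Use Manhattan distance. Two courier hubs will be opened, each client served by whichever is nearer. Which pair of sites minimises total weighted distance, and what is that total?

{Site C, Site D}, total 1702

Evaluate every pair (each demand assigned to the nearer of the two):
  {Site C, Site D}: total = 1702
  {Site A, Site C}: total = 1898
  {Site A, Site D}: total = 2056
  {Site B, Site D}: total = 2337
  {Site B, Site C}: total = 2412
  {Site A, Site B}: total = 2942
Best pair: {Site C, Site D} with total 1702.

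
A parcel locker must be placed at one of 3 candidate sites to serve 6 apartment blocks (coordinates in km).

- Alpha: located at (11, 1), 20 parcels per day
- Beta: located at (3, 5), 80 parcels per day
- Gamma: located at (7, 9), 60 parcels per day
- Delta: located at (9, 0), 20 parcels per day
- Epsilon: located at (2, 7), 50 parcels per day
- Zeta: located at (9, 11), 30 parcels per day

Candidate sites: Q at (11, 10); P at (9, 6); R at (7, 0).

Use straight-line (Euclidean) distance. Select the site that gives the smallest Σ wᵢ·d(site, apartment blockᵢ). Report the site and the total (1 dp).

Total weighted distance at each candidate:
  Q (11, 10): total = 1927.5
  P (9, 6): total = 1434.2
  R (7, 0): total = 1940.2
Minimum is at P with total 1434.2 km.

P, total 1434.2 km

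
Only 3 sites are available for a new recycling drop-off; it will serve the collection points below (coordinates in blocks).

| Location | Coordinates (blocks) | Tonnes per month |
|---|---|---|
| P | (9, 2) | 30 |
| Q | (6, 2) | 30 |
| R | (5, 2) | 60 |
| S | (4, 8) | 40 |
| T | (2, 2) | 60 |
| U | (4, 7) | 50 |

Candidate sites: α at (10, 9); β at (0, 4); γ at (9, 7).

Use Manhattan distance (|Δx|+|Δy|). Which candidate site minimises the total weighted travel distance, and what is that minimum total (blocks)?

Total weighted distance at each candidate:
  α (10, 9): total = 2870
  β (0, 4): total = 1900
  γ (9, 7): total = 2140
Minimum is at β with total 1900 blocks.

β, total 1900 blocks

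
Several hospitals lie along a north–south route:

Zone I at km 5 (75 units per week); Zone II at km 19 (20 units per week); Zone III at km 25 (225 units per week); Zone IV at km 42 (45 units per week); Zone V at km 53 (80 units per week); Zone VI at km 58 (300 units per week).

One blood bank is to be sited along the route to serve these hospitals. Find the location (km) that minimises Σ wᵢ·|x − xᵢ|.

x = 53

For a sum of weighted absolute distances on a line, the optimum is the weighted median (not the mean). Total weight W = 745; half-weight = 372.5.
Sort by position and accumulate weight:
  km 5 (Zone I, w=75) → cum 75
  km 19 (Zone II, w=20) → cum 95
  km 25 (Zone III, w=225) → cum 320
  km 42 (Zone IV, w=45) → cum 365
  km 53 (Zone V, w=80) → cum 445  ≥ 372.5 → median here
  km 58 (Zone VI, w=300) → cum 745
Optimal location: km 53.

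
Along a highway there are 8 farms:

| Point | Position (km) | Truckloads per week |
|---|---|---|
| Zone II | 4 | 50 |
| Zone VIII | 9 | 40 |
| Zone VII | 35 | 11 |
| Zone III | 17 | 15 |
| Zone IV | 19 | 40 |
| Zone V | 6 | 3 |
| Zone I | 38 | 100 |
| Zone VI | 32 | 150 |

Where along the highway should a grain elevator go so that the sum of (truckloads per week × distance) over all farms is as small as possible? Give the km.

For a sum of weighted absolute distances on a line, the optimum is the weighted median (not the mean). Total weight W = 409; half-weight = 204.5.
Sort by position and accumulate weight:
  km 4 (Zone II, w=50) → cum 50
  km 6 (Zone V, w=3) → cum 53
  km 9 (Zone VIII, w=40) → cum 93
  km 17 (Zone III, w=15) → cum 108
  km 19 (Zone IV, w=40) → cum 148
  km 32 (Zone VI, w=150) → cum 298  ≥ 204.5 → median here
  km 35 (Zone VII, w=11) → cum 309
  km 38 (Zone I, w=100) → cum 409
Optimal location: km 32.

x = 32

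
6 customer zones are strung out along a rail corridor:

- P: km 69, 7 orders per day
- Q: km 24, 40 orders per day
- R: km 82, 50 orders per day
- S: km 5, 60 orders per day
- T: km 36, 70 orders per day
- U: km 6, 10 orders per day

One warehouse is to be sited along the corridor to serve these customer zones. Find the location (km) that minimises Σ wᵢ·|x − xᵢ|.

x = 36

For a sum of weighted absolute distances on a line, the optimum is the weighted median (not the mean). Total weight W = 237; half-weight = 118.5.
Sort by position and accumulate weight:
  km 5 (S, w=60) → cum 60
  km 6 (U, w=10) → cum 70
  km 24 (Q, w=40) → cum 110
  km 36 (T, w=70) → cum 180  ≥ 118.5 → median here
  km 69 (P, w=7) → cum 187
  km 82 (R, w=50) → cum 237
Optimal location: km 36.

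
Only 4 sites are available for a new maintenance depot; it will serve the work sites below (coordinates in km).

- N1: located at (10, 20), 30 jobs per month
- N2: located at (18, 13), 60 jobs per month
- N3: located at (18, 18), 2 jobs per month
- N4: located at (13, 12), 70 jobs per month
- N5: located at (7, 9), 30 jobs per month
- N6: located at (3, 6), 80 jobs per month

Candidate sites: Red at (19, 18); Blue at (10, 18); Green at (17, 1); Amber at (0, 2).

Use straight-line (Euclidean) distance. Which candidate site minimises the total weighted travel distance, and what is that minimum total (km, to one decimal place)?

Blue, total 2507.6 km

Total weighted distance at each candidate:
  Red (19, 18): total = 3228.5
  Blue (10, 18): total = 2507.6
  Green (17, 1): total = 3756.8
  Amber (0, 2): total = 3776.7
Minimum is at Blue with total 2507.6 km.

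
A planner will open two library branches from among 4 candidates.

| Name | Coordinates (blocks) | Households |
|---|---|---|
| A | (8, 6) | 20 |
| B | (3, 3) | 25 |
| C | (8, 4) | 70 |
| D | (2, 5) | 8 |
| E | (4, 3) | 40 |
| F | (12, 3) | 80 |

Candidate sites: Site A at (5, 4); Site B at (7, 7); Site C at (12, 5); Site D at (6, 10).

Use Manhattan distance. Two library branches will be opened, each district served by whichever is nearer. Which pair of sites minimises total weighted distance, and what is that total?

Evaluate every pair (each demand assigned to the nearer of the two):
  {Site A, Site C}: total = 657
  {Site B, Site C}: total = 1016
  {Site A, Site B}: total = 1077
  {Site A, Site D}: total = 1137
  {Site C, Site D}: total = 1292
  {Site B, Site D}: total = 1576
Best pair: {Site A, Site C} with total 657.

{Site A, Site C}, total 657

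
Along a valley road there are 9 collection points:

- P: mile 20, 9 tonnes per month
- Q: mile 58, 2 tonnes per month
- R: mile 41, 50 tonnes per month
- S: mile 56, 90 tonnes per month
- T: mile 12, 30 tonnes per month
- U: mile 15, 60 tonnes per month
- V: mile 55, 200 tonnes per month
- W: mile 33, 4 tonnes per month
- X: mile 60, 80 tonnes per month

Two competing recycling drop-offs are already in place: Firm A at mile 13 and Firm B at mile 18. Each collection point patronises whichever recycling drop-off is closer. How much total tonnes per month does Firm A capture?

The indifferent point is the midpoint (13+18)/2 = 15.5; collection points left of it (closer to Firm A at 13) go to Firm A, those right go to Firm B.
  T at 12 (w=30) → Firm A
  U at 15 (w=60) → Firm A
  P at 20 (w=9) → Firm B
  W at 33 (w=4) → Firm B
  R at 41 (w=50) → Firm B
  V at 55 (w=200) → Firm B
  S at 56 (w=90) → Firm B
  Q at 58 (w=2) → Firm B
  X at 60 (w=80) → Firm B
Firm A captures 90; Firm B captures 435.

90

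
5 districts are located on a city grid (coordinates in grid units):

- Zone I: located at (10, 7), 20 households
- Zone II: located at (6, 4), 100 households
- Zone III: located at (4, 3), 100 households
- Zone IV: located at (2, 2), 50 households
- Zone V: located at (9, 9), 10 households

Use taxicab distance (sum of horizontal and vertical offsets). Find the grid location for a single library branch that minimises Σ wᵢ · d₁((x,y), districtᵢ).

(4, 3)

Manhattan distance separates: Σwᵢ(|x−xᵢ|+|y−yᵢ|) = Σwᵢ|x−xᵢ| + Σwᵢ|y−yᵢ|, so x and y are optimised independently as 1-D weighted medians.
Total weight W = 280; half = 140.
x-coordinate, sorted with cumulative weight:
  x=2 (Zone IV, w=50) cum 50
  x=4 (Zone III, w=100) cum 150  ← median
  x=6 (Zone II, w=100) cum 250
  x=9 (Zone V, w=10) cum 260
  x=10 (Zone I, w=20) cum 280
⇒ x* = 4
y-coordinate, sorted with cumulative weight:
  y=2 (Zone IV, w=50) cum 50
  y=3 (Zone III, w=100) cum 150  ← median
  y=4 (Zone II, w=100) cum 250
  y=7 (Zone I, w=20) cum 270
  y=9 (Zone V, w=10) cum 280
⇒ y* = 3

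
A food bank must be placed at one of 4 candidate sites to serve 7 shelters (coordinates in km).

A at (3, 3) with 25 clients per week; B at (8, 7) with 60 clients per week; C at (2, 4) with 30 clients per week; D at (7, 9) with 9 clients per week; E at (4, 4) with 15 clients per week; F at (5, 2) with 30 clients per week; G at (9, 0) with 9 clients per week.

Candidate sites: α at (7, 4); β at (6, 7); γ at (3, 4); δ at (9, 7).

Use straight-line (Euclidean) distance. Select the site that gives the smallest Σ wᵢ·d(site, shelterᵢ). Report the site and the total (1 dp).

Total weighted distance at each candidate:
  α (7, 4): total = 657.9
  β (6, 7): total = 690.7
  γ (3, 4): total = 627.2
  δ (9, 7): total = 836.8
Minimum is at γ with total 627.2 km.

γ, total 627.2 km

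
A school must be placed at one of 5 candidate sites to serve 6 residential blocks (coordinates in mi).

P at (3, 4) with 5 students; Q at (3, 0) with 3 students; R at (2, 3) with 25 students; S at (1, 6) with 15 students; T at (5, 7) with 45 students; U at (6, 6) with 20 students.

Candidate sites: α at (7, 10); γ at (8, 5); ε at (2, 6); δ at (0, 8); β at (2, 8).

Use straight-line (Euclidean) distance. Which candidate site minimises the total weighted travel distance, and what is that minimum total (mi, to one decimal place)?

ε, total 341.7 mi

Total weighted distance at each candidate:
  α (7, 10): total = 636.3
  γ (8, 5): total = 517.9
  ε (2, 6): total = 341.7
  δ (0, 8): total = 574.7
  β (2, 8): total = 435.1
Minimum is at ε with total 341.7 mi.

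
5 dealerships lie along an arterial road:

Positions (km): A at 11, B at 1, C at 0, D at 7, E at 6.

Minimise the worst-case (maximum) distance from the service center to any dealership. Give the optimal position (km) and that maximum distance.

The 1-center on a line is the midpoint of the two extreme points: leftmost at 0, rightmost at 11.
Optimal location = (0 + 11)/2 = 5.5; maximum distance = (11 − 0)/2 = 5.5.

location 5.5, max distance 5.5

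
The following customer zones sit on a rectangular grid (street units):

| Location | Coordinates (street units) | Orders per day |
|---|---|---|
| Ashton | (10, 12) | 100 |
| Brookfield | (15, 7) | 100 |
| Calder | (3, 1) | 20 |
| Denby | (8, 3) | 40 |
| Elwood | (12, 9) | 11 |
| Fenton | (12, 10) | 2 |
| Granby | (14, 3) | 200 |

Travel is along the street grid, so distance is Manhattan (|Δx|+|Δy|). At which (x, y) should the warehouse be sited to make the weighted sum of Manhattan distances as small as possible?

Manhattan distance separates: Σwᵢ(|x−xᵢ|+|y−yᵢ|) = Σwᵢ|x−xᵢ| + Σwᵢ|y−yᵢ|, so x and y are optimised independently as 1-D weighted medians.
Total weight W = 473; half = 236.5.
x-coordinate, sorted with cumulative weight:
  x=3 (Calder, w=20) cum 20
  x=8 (Denby, w=40) cum 60
  x=10 (Ashton, w=100) cum 160
  x=12 (Elwood, w=11) cum 171
  x=12 (Fenton, w=2) cum 173
  x=14 (Granby, w=200) cum 373  ← median
  x=15 (Brookfield, w=100) cum 473
⇒ x* = 14
y-coordinate, sorted with cumulative weight:
  y=1 (Calder, w=20) cum 20
  y=3 (Denby, w=40) cum 60
  y=3 (Granby, w=200) cum 260  ← median
  y=7 (Brookfield, w=100) cum 360
  y=9 (Elwood, w=11) cum 371
  y=10 (Fenton, w=2) cum 373
  y=12 (Ashton, w=100) cum 473
⇒ y* = 3

(14, 3)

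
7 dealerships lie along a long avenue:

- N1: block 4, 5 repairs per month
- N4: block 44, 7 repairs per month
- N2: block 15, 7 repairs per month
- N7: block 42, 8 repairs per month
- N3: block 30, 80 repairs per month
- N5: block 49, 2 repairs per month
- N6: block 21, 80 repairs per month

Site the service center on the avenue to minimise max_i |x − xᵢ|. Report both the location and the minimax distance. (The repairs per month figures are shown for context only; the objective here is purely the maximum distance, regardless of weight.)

The 1-center on a line is the midpoint of the two extreme points: leftmost at 4, rightmost at 49.
Optimal location = (4 + 49)/2 = 26.5; maximum distance = (49 − 4)/2 = 22.5.

location 26.5, max distance 22.5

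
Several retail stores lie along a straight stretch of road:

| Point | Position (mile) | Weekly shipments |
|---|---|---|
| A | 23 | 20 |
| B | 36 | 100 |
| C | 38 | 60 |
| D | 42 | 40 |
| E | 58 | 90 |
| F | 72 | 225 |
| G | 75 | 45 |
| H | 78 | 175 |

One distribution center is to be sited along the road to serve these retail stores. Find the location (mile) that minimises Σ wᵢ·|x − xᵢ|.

For a sum of weighted absolute distances on a line, the optimum is the weighted median (not the mean). Total weight W = 755; half-weight = 377.5.
Sort by position and accumulate weight:
  mile 23 (A, w=20) → cum 20
  mile 36 (B, w=100) → cum 120
  mile 38 (C, w=60) → cum 180
  mile 42 (D, w=40) → cum 220
  mile 58 (E, w=90) → cum 310
  mile 72 (F, w=225) → cum 535  ≥ 377.5 → median here
  mile 75 (G, w=45) → cum 580
  mile 78 (H, w=175) → cum 755
Optimal location: mile 72.

x = 72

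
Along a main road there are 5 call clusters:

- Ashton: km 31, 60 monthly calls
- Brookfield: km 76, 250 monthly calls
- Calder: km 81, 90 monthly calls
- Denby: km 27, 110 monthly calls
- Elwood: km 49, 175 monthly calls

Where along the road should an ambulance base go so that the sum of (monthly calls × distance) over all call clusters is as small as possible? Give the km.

x = 49

For a sum of weighted absolute distances on a line, the optimum is the weighted median (not the mean). Total weight W = 685; half-weight = 342.5.
Sort by position and accumulate weight:
  km 27 (Denby, w=110) → cum 110
  km 31 (Ashton, w=60) → cum 170
  km 49 (Elwood, w=175) → cum 345  ≥ 342.5 → median here
  km 76 (Brookfield, w=250) → cum 595
  km 81 (Calder, w=90) → cum 685
Optimal location: km 49.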